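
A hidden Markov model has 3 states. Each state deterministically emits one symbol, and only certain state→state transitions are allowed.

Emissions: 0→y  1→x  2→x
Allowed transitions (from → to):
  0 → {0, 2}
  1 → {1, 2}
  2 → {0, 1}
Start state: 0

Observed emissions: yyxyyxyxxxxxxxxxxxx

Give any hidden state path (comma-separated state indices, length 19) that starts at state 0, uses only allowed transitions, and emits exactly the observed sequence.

0,0,2,0,0,2,0,2,1,1,1,1,1,2,1,1,2,1,2

  0: obs=y cand={0} pick 0 [start]
  1: obs=y cand={0} pick 0 [0->0 ok]
  2: obs=x cand={1,2} pick 2 [0->2 ok]
  3: obs=y cand={0} pick 0 [2->0 ok]
  4: obs=y cand={0} pick 0 [0->0 ok]
  5: obs=x cand={1,2} pick 2 [0->2 ok]
  6: obs=y cand={0} pick 0 [2->0 ok]
  7: obs=x cand={1,2} pick 2 [0->2 ok]
  8: obs=x cand={1,2} pick 1 [2->1 ok]
  9: obs=x cand={1,2} pick 1 [1->1 ok]
  10: obs=x cand={1,2} pick 1 [1->1 ok]
  11: obs=x cand={1,2} pick 1 [1->1 ok]
  12: obs=x cand={1,2} pick 1 [1->1 ok]
  13: obs=x cand={1,2} pick 2 [1->2 ok]
  14: obs=x cand={1,2} pick 1 [2->1 ok]
  15: obs=x cand={1,2} pick 1 [1->1 ok]
  16: obs=x cand={1,2} pick 2 [1->2 ok]
  17: obs=x cand={1,2} pick 1 [2->1 ok]
  18: obs=x cand={1,2} pick 2 [1->2 ok]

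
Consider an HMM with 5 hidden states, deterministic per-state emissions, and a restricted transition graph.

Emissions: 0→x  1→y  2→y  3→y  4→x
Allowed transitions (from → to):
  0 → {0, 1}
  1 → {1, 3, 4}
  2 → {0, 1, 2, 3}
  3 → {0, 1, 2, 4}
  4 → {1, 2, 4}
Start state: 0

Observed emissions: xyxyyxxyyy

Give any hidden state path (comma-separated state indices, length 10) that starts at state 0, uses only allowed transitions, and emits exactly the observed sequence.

  [0] x  {0,4}  => 0  start
  [1] y  {1,2,3}  => 1  0->1 ok
  [2] x  {0,4}  => 4  1->4 ok
  [3] y  {1,2,3}  => 2  4->2 ok
  [4] y  {1,2,3}  => 2  2->2 ok
  [5] x  {0,4}  => 0  2->0 ok
  [6] x  {0,4}  => 0  0->0 ok
  [7] y  {1,2,3}  => 1  0->1 ok
  [8] y  {1,2,3}  => 1  1->1 ok
  [9] y  {1,2,3}  => 3  1->3 ok

0,1,4,2,2,0,0,1,1,3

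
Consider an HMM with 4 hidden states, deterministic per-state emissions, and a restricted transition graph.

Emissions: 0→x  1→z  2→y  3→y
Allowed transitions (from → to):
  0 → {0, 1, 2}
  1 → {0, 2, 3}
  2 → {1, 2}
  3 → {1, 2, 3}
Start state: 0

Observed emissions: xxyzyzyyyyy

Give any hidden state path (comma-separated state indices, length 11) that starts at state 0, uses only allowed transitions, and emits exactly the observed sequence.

  t0 'x' -> {0}, take 0 (start)
  t1 'x' -> {0}, take 0 (0->0 ok)
  t2 'y' -> {2,3}, take 2 (0->2 ok)
  t3 'z' -> {1}, take 1 (2->1 ok)
  t4 'y' -> {2,3}, take 3 (1->3 ok)
  t5 'z' -> {1}, take 1 (3->1 ok)
  t6 'y' -> {2,3}, take 3 (1->3 ok)
  t7 'y' -> {2,3}, take 3 (3->3 ok)
  t8 'y' -> {2,3}, take 3 (3->3 ok)
  t9 'y' -> {2,3}, take 3 (3->3 ok)
  t10 'y' -> {2,3}, take 2 (3->2 ok)

0,0,2,1,3,1,3,3,3,3,2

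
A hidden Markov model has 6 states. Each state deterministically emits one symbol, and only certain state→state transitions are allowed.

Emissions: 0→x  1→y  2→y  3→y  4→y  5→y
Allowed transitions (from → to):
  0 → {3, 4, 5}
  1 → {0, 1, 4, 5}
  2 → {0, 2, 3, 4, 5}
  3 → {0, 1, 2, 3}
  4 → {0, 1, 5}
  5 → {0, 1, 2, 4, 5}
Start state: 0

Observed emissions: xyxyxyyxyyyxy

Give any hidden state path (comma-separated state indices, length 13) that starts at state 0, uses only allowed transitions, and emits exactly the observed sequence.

0,4,0,3,0,3,1,0,3,3,3,0,4

  0: obs=x cand={0} pick 0 [start]
  1: obs=y cand={1,2,3,4,5} pick 4 [0->4 ok]
  2: obs=x cand={0} pick 0 [4->0 ok]
  3: obs=y cand={1,2,3,4,5} pick 3 [0->3 ok]
  4: obs=x cand={0} pick 0 [3->0 ok]
  5: obs=y cand={1,2,3,4,5} pick 3 [0->3 ok]
  6: obs=y cand={1,2,3,4,5} pick 1 [3->1 ok]
  7: obs=x cand={0} pick 0 [1->0 ok]
  8: obs=y cand={1,2,3,4,5} pick 3 [0->3 ok]
  9: obs=y cand={1,2,3,4,5} pick 3 [3->3 ok]
  10: obs=y cand={1,2,3,4,5} pick 3 [3->3 ok]
  11: obs=x cand={0} pick 0 [3->0 ok]
  12: obs=y cand={1,2,3,4,5} pick 4 [0->4 ok]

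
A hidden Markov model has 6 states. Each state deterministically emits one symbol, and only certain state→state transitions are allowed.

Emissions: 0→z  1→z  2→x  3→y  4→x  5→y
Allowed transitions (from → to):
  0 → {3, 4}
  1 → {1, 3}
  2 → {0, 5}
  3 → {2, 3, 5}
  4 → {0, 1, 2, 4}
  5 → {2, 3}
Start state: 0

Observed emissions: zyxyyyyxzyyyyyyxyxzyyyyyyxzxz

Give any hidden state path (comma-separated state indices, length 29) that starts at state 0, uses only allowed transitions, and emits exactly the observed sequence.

  t0 'z' -> {0,1}, take 0 (start)
  t1 'y' -> {3,5}, take 3 (0->3 ok)
  t2 'x' -> {2,4}, take 2 (3->2 ok)
  t3 'y' -> {3,5}, take 5 (2->5 ok)
  t4 'y' -> {3,5}, take 3 (5->3 ok)
  t5 'y' -> {3,5}, take 3 (3->3 ok)
  t6 'y' -> {3,5}, take 3 (3->3 ok)
  t7 'x' -> {2,4}, take 2 (3->2 ok)
  t8 'z' -> {0,1}, take 0 (2->0 ok)
  t9 'y' -> {3,5}, take 3 (0->3 ok)
  t10 'y' -> {3,5}, take 3 (3->3 ok)
  t11 'y' -> {3,5}, take 3 (3->3 ok)
  t12 'y' -> {3,5}, take 5 (3->5 ok)
  t13 'y' -> {3,5}, take 3 (5->3 ok)
  t14 'y' -> {3,5}, take 5 (3->5 ok)
  t15 'x' -> {2,4}, take 2 (5->2 ok)
  t16 'y' -> {3,5}, take 5 (2->5 ok)
  t17 'x' -> {2,4}, take 2 (5->2 ok)
  t18 'z' -> {0,1}, take 0 (2->0 ok)
  t19 'y' -> {3,5}, take 3 (0->3 ok)
  t20 'y' -> {3,5}, take 3 (3->3 ok)
  t21 'y' -> {3,5}, take 5 (3->5 ok)
  t22 'y' -> {3,5}, take 3 (5->3 ok)
  t23 'y' -> {3,5}, take 5 (3->5 ok)
  t24 'y' -> {3,5}, take 3 (5->3 ok)
  t25 'x' -> {2,4}, take 2 (3->2 ok)
  t26 'z' -> {0,1}, take 0 (2->0 ok)
  t27 'x' -> {2,4}, take 4 (0->4 ok)
  t28 'z' -> {0,1}, take 0 (4->0 ok)

0,3,2,5,3,3,3,2,0,3,3,3,5,3,5,2,5,2,0,3,3,5,3,5,3,2,0,4,0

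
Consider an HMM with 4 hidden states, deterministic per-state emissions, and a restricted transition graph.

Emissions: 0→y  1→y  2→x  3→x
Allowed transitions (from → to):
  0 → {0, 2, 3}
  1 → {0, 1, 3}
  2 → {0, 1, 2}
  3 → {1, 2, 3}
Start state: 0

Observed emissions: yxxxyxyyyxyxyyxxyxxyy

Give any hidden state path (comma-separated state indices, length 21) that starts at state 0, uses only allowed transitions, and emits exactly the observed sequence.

0,3,2,2,0,3,1,1,0,2,1,3,1,0,2,2,0,3,3,1,1

  [0] y  {0,1}  => 0  start
  [1] x  {2,3}  => 3  0->3 ok
  [2] x  {2,3}  => 2  3->2 ok
  [3] x  {2,3}  => 2  2->2 ok
  [4] y  {0,1}  => 0  2->0 ok
  [5] x  {2,3}  => 3  0->3 ok
  [6] y  {0,1}  => 1  3->1 ok
  [7] y  {0,1}  => 1  1->1 ok
  [8] y  {0,1}  => 0  1->0 ok
  [9] x  {2,3}  => 2  0->2 ok
  [10] y  {0,1}  => 1  2->1 ok
  [11] x  {2,3}  => 3  1->3 ok
  [12] y  {0,1}  => 1  3->1 ok
  [13] y  {0,1}  => 0  1->0 ok
  [14] x  {2,3}  => 2  0->2 ok
  [15] x  {2,3}  => 2  2->2 ok
  [16] y  {0,1}  => 0  2->0 ok
  [17] x  {2,3}  => 3  0->3 ok
  [18] x  {2,3}  => 3  3->3 ok
  [19] y  {0,1}  => 1  3->1 ok
  [20] y  {0,1}  => 1  1->1 ok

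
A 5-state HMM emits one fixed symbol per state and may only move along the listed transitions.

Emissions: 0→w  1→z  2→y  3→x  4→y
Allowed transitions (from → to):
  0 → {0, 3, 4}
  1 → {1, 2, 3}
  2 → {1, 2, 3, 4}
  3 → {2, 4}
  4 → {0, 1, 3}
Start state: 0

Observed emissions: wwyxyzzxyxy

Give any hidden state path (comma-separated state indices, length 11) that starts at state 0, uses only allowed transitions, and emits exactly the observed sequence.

0,0,4,3,2,1,1,3,4,3,2

  pos 0: w in {0}, choose 0; start
  pos 1: w in {0}, choose 0; 0->0 ok
  pos 2: y in {2,4}, choose 4; 0->4 ok
  pos 3: x in {3}, choose 3; 4->3 ok
  pos 4: y in {2,4}, choose 2; 3->2 ok
  pos 5: z in {1}, choose 1; 2->1 ok
  pos 6: z in {1}, choose 1; 1->1 ok
  pos 7: x in {3}, choose 3; 1->3 ok
  pos 8: y in {2,4}, choose 4; 3->4 ok
  pos 9: x in {3}, choose 3; 4->3 ok
  pos 10: y in {2,4}, choose 2; 3->2 ok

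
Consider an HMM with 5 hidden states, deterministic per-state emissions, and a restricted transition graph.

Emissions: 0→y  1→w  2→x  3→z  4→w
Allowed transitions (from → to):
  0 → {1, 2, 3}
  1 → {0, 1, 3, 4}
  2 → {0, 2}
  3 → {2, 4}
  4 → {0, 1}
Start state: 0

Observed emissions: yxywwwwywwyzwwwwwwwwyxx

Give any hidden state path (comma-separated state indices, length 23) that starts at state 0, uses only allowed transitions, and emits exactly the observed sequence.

  0: obs=y cand={0} pick 0 [start]
  1: obs=x cand={2} pick 2 [0->2 ok]
  2: obs=y cand={0} pick 0 [2->0 ok]
  3: obs=w cand={1,4} pick 1 [0->1 ok]
  4: obs=w cand={1,4} pick 4 [1->4 ok]
  5: obs=w cand={1,4} pick 1 [4->1 ok]
  6: obs=w cand={1,4} pick 4 [1->4 ok]
  7: obs=y cand={0} pick 0 [4->0 ok]
  8: obs=w cand={1,4} pick 1 [0->1 ok]
  9: obs=w cand={1,4} pick 1 [1->1 ok]
  10: obs=y cand={0} pick 0 [1->0 ok]
  11: obs=z cand={3} pick 3 [0->3 ok]
  12: obs=w cand={1,4} pick 4 [3->4 ok]
  13: obs=w cand={1,4} pick 1 [4->1 ok]
  14: obs=w cand={1,4} pick 1 [1->1 ok]
  15: obs=w cand={1,4} pick 4 [1->4 ok]
  16: obs=w cand={1,4} pick 1 [4->1 ok]
  17: obs=w cand={1,4} pick 1 [1->1 ok]
  18: obs=w cand={1,4} pick 4 [1->4 ok]
  19: obs=w cand={1,4} pick 1 [4->1 ok]
  20: obs=y cand={0} pick 0 [1->0 ok]
  21: obs=x cand={2} pick 2 [0->2 ok]
  22: obs=x cand={2} pick 2 [2->2 ok]

0,2,0,1,4,1,4,0,1,1,0,3,4,1,1,4,1,1,4,1,0,2,2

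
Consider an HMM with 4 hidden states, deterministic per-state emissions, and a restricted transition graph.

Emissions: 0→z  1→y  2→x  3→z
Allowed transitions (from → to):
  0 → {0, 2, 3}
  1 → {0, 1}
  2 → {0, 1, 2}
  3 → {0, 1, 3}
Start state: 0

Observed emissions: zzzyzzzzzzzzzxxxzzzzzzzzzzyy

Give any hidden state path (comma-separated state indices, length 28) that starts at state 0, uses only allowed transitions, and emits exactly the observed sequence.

0,3,3,1,0,0,0,0,3,3,3,0,0,2,2,2,0,3,0,3,3,3,3,0,3,3,1,1

  pos 0: z in {0,3}, choose 0; start
  pos 1: z in {0,3}, choose 3; 0->3 ok
  pos 2: z in {0,3}, choose 3; 3->3 ok
  pos 3: y in {1}, choose 1; 3->1 ok
  pos 4: z in {0,3}, choose 0; 1->0 ok
  pos 5: z in {0,3}, choose 0; 0->0 ok
  pos 6: z in {0,3}, choose 0; 0->0 ok
  pos 7: z in {0,3}, choose 0; 0->0 ok
  pos 8: z in {0,3}, choose 3; 0->3 ok
  pos 9: z in {0,3}, choose 3; 3->3 ok
  pos 10: z in {0,3}, choose 3; 3->3 ok
  pos 11: z in {0,3}, choose 0; 3->0 ok
  pos 12: z in {0,3}, choose 0; 0->0 ok
  pos 13: x in {2}, choose 2; 0->2 ok
  pos 14: x in {2}, choose 2; 2->2 ok
  pos 15: x in {2}, choose 2; 2->2 ok
  pos 16: z in {0,3}, choose 0; 2->0 ok
  pos 17: z in {0,3}, choose 3; 0->3 ok
  pos 18: z in {0,3}, choose 0; 3->0 ok
  pos 19: z in {0,3}, choose 3; 0->3 ok
  pos 20: z in {0,3}, choose 3; 3->3 ok
  pos 21: z in {0,3}, choose 3; 3->3 ok
  pos 22: z in {0,3}, choose 3; 3->3 ok
  pos 23: z in {0,3}, choose 0; 3->0 ok
  pos 24: z in {0,3}, choose 3; 0->3 ok
  pos 25: z in {0,3}, choose 3; 3->3 ok
  pos 26: y in {1}, choose 1; 3->1 ok
  pos 27: y in {1}, choose 1; 1->1 ok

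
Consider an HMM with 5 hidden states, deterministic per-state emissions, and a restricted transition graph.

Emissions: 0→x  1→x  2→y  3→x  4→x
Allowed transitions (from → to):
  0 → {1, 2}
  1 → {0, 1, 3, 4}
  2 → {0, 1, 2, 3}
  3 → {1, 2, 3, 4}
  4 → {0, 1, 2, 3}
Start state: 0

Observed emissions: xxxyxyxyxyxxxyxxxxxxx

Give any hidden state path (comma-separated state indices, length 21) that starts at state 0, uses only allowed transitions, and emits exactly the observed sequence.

0,1,4,2,0,2,3,2,0,2,0,1,4,2,0,1,3,1,3,1,3

  [0] x  {0,1,3,4}  => 0  start
  [1] x  {0,1,3,4}  => 1  0->1 ok
  [2] x  {0,1,3,4}  => 4  1->4 ok
  [3] y  {2}  => 2  4->2 ok
  [4] x  {0,1,3,4}  => 0  2->0 ok
  [5] y  {2}  => 2  0->2 ok
  [6] x  {0,1,3,4}  => 3  2->3 ok
  [7] y  {2}  => 2  3->2 ok
  [8] x  {0,1,3,4}  => 0  2->0 ok
  [9] y  {2}  => 2  0->2 ok
  [10] x  {0,1,3,4}  => 0  2->0 ok
  [11] x  {0,1,3,4}  => 1  0->1 ok
  [12] x  {0,1,3,4}  => 4  1->4 ok
  [13] y  {2}  => 2  4->2 ok
  [14] x  {0,1,3,4}  => 0  2->0 ok
  [15] x  {0,1,3,4}  => 1  0->1 ok
  [16] x  {0,1,3,4}  => 3  1->3 ok
  [17] x  {0,1,3,4}  => 1  3->1 ok
  [18] x  {0,1,3,4}  => 3  1->3 ok
  [19] x  {0,1,3,4}  => 1  3->1 ok
  [20] x  {0,1,3,4}  => 3  1->3 ok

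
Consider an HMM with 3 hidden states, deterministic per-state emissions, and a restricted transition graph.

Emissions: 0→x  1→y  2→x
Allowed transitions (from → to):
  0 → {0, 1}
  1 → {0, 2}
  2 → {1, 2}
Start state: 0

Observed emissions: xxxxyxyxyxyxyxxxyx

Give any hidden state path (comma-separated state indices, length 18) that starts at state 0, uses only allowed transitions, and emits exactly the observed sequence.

  0: obs=x cand={0,2} pick 0 [start]
  1: obs=x cand={0,2} pick 0 [0->0 ok]
  2: obs=x cand={0,2} pick 0 [0->0 ok]
  3: obs=x cand={0,2} pick 0 [0->0 ok]
  4: obs=y cand={1} pick 1 [0->1 ok]
  5: obs=x cand={0,2} pick 2 [1->2 ok]
  6: obs=y cand={1} pick 1 [2->1 ok]
  7: obs=x cand={0,2} pick 0 [1->0 ok]
  8: obs=y cand={1} pick 1 [0->1 ok]
  9: obs=x cand={0,2} pick 0 [1->0 ok]
  10: obs=y cand={1} pick 1 [0->1 ok]
  11: obs=x cand={0,2} pick 2 [1->2 ok]
  12: obs=y cand={1} pick 1 [2->1 ok]
  13: obs=x cand={0,2} pick 2 [1->2 ok]
  14: obs=x cand={0,2} pick 2 [2->2 ok]
  15: obs=x cand={0,2} pick 2 [2->2 ok]
  16: obs=y cand={1} pick 1 [2->1 ok]
  17: obs=x cand={0,2} pick 2 [1->2 ok]

0,0,0,0,1,2,1,0,1,0,1,2,1,2,2,2,1,2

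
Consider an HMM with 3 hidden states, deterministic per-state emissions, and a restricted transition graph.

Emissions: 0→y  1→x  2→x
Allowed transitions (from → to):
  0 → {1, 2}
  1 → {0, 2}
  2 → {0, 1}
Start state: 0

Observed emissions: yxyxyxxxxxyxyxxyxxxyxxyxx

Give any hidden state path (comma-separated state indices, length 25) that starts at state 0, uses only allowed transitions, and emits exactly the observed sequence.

  0: obs=y cand={0} pick 0 [start]
  1: obs=x cand={1,2} pick 1 [0->1 ok]
  2: obs=y cand={0} pick 0 [1->0 ok]
  3: obs=x cand={1,2} pick 1 [0->1 ok]
  4: obs=y cand={0} pick 0 [1->0 ok]
  5: obs=x cand={1,2} pick 2 [0->2 ok]
  6: obs=x cand={1,2} pick 1 [2->1 ok]
  7: obs=x cand={1,2} pick 2 [1->2 ok]
  8: obs=x cand={1,2} pick 1 [2->1 ok]
  9: obs=x cand={1,2} pick 2 [1->2 ok]
  10: obs=y cand={0} pick 0 [2->0 ok]
  11: obs=x cand={1,2} pick 2 [0->2 ok]
  12: obs=y cand={0} pick 0 [2->0 ok]
  13: obs=x cand={1,2} pick 2 [0->2 ok]
  14: obs=x cand={1,2} pick 1 [2->1 ok]
  15: obs=y cand={0} pick 0 [1->0 ok]
  16: obs=x cand={1,2} pick 2 [0->2 ok]
  17: obs=x cand={1,2} pick 1 [2->1 ok]
  18: obs=x cand={1,2} pick 2 [1->2 ok]
  19: obs=y cand={0} pick 0 [2->0 ok]
  20: obs=x cand={1,2} pick 2 [0->2 ok]
  21: obs=x cand={1,2} pick 1 [2->1 ok]
  22: obs=y cand={0} pick 0 [1->0 ok]
  23: obs=x cand={1,2} pick 1 [0->1 ok]
  24: obs=x cand={1,2} pick 2 [1->2 ok]

0,1,0,1,0,2,1,2,1,2,0,2,0,2,1,0,2,1,2,0,2,1,0,1,2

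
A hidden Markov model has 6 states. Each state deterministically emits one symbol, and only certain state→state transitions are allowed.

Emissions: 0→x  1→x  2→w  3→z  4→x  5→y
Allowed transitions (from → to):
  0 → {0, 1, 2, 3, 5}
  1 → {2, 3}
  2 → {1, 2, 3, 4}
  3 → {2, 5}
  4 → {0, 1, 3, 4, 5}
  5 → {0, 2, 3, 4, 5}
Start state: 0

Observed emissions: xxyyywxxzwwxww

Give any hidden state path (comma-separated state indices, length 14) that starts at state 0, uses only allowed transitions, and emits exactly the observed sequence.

  t0 'x' -> {0,1,4}, take 0 (start)
  t1 'x' -> {0,1,4}, take 0 (0->0 ok)
  t2 'y' -> {5}, take 5 (0->5 ok)
  t3 'y' -> {5}, take 5 (5->5 ok)
  t4 'y' -> {5}, take 5 (5->5 ok)
  t5 'w' -> {2}, take 2 (5->2 ok)
  t6 'x' -> {0,1,4}, take 4 (2->4 ok)
  t7 'x' -> {0,1,4}, take 0 (4->0 ok)
  t8 'z' -> {3}, take 3 (0->3 ok)
  t9 'w' -> {2}, take 2 (3->2 ok)
  t10 'w' -> {2}, take 2 (2->2 ok)
  t11 'x' -> {0,1,4}, take 1 (2->1 ok)
  t12 'w' -> {2}, take 2 (1->2 ok)
  t13 'w' -> {2}, take 2 (2->2 ok)

0,0,5,5,5,2,4,0,3,2,2,1,2,2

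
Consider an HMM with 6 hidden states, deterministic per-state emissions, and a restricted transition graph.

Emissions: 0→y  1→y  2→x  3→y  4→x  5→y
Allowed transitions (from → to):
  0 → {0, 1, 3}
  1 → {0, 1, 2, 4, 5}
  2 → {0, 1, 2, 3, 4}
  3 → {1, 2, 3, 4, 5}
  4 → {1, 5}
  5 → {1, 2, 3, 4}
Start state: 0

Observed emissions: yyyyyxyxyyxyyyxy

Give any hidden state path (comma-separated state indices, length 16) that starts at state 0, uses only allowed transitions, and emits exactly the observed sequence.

0,3,1,1,1,4,1,4,1,5,2,0,1,1,2,0

  0: obs=y cand={0,1,3,5} pick 0 [start]
  1: obs=y cand={0,1,3,5} pick 3 [0->3 ok]
  2: obs=y cand={0,1,3,5} pick 1 [3->1 ok]
  3: obs=y cand={0,1,3,5} pick 1 [1->1 ok]
  4: obs=y cand={0,1,3,5} pick 1 [1->1 ok]
  5: obs=x cand={2,4} pick 4 [1->4 ok]
  6: obs=y cand={0,1,3,5} pick 1 [4->1 ok]
  7: obs=x cand={2,4} pick 4 [1->4 ok]
  8: obs=y cand={0,1,3,5} pick 1 [4->1 ok]
  9: obs=y cand={0,1,3,5} pick 5 [1->5 ok]
  10: obs=x cand={2,4} pick 2 [5->2 ok]
  11: obs=y cand={0,1,3,5} pick 0 [2->0 ok]
  12: obs=y cand={0,1,3,5} pick 1 [0->1 ok]
  13: obs=y cand={0,1,3,5} pick 1 [1->1 ok]
  14: obs=x cand={2,4} pick 2 [1->2 ok]
  15: obs=y cand={0,1,3,5} pick 0 [2->0 ok]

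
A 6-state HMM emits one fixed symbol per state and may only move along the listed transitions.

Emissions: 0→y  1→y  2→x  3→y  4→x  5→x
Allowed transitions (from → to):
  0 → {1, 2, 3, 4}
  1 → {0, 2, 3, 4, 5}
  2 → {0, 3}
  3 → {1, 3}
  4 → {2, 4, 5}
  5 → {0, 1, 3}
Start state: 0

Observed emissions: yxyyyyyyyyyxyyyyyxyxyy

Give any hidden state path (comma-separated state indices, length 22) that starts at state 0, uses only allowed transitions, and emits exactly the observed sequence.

0,2,0,1,3,3,3,3,3,3,1,2,0,1,0,3,1,2,0,2,3,3

  pos 0: y in {0,1,3}, choose 0; start
  pos 1: x in {2,4,5}, choose 2; 0->2 ok
  pos 2: y in {0,1,3}, choose 0; 2->0 ok
  pos 3: y in {0,1,3}, choose 1; 0->1 ok
  pos 4: y in {0,1,3}, choose 3; 1->3 ok
  pos 5: y in {0,1,3}, choose 3; 3->3 ok
  pos 6: y in {0,1,3}, choose 3; 3->3 ok
  pos 7: y in {0,1,3}, choose 3; 3->3 ok
  pos 8: y in {0,1,3}, choose 3; 3->3 ok
  pos 9: y in {0,1,3}, choose 3; 3->3 ok
  pos 10: y in {0,1,3}, choose 1; 3->1 ok
  pos 11: x in {2,4,5}, choose 2; 1->2 ok
  pos 12: y in {0,1,3}, choose 0; 2->0 ok
  pos 13: y in {0,1,3}, choose 1; 0->1 ok
  pos 14: y in {0,1,3}, choose 0; 1->0 ok
  pos 15: y in {0,1,3}, choose 3; 0->3 ok
  pos 16: y in {0,1,3}, choose 1; 3->1 ok
  pos 17: x in {2,4,5}, choose 2; 1->2 ok
  pos 18: y in {0,1,3}, choose 0; 2->0 ok
  pos 19: x in {2,4,5}, choose 2; 0->2 ok
  pos 20: y in {0,1,3}, choose 3; 2->3 ok
  pos 21: y in {0,1,3}, choose 3; 3->3 ok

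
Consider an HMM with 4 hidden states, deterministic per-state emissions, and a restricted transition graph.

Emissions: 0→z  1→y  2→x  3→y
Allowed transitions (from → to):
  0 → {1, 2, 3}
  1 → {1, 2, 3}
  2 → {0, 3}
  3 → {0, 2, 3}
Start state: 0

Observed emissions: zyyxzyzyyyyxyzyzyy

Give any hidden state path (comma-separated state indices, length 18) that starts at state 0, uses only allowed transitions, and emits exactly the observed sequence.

0,3,3,2,0,3,0,1,1,1,1,2,3,0,3,0,3,3

  0: obs=z cand={0} pick 0 [start]
  1: obs=y cand={1,3} pick 3 [0->3 ok]
  2: obs=y cand={1,3} pick 3 [3->3 ok]
  3: obs=x cand={2} pick 2 [3->2 ok]
  4: obs=z cand={0} pick 0 [2->0 ok]
  5: obs=y cand={1,3} pick 3 [0->3 ok]
  6: obs=z cand={0} pick 0 [3->0 ok]
  7: obs=y cand={1,3} pick 1 [0->1 ok]
  8: obs=y cand={1,3} pick 1 [1->1 ok]
  9: obs=y cand={1,3} pick 1 [1->1 ok]
  10: obs=y cand={1,3} pick 1 [1->1 ok]
  11: obs=x cand={2} pick 2 [1->2 ok]
  12: obs=y cand={1,3} pick 3 [2->3 ok]
  13: obs=z cand={0} pick 0 [3->0 ok]
  14: obs=y cand={1,3} pick 3 [0->3 ok]
  15: obs=z cand={0} pick 0 [3->0 ok]
  16: obs=y cand={1,3} pick 3 [0->3 ok]
  17: obs=y cand={1,3} pick 3 [3->3 ok]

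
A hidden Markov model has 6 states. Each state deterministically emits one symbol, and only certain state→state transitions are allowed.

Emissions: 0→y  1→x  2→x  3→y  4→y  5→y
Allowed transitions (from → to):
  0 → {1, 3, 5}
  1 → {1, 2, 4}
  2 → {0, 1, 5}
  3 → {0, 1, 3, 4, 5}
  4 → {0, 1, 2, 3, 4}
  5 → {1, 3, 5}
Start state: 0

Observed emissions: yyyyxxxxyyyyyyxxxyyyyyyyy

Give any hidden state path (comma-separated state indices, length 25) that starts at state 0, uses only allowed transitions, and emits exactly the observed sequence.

0,5,5,5,1,2,1,1,4,4,4,3,4,0,1,1,2,0,5,3,0,5,3,3,4

  pos 0: y in {0,3,4,5}, choose 0; start
  pos 1: y in {0,3,4,5}, choose 5; 0->5 ok
  pos 2: y in {0,3,4,5}, choose 5; 5->5 ok
  pos 3: y in {0,3,4,5}, choose 5; 5->5 ok
  pos 4: x in {1,2}, choose 1; 5->1 ok
  pos 5: x in {1,2}, choose 2; 1->2 ok
  pos 6: x in {1,2}, choose 1; 2->1 ok
  pos 7: x in {1,2}, choose 1; 1->1 ok
  pos 8: y in {0,3,4,5}, choose 4; 1->4 ok
  pos 9: y in {0,3,4,5}, choose 4; 4->4 ok
  pos 10: y in {0,3,4,5}, choose 4; 4->4 ok
  pos 11: y in {0,3,4,5}, choose 3; 4->3 ok
  pos 12: y in {0,3,4,5}, choose 4; 3->4 ok
  pos 13: y in {0,3,4,5}, choose 0; 4->0 ok
  pos 14: x in {1,2}, choose 1; 0->1 ok
  pos 15: x in {1,2}, choose 1; 1->1 ok
  pos 16: x in {1,2}, choose 2; 1->2 ok
  pos 17: y in {0,3,4,5}, choose 0; 2->0 ok
  pos 18: y in {0,3,4,5}, choose 5; 0->5 ok
  pos 19: y in {0,3,4,5}, choose 3; 5->3 ok
  pos 20: y in {0,3,4,5}, choose 0; 3->0 ok
  pos 21: y in {0,3,4,5}, choose 5; 0->5 ok
  pos 22: y in {0,3,4,5}, choose 3; 5->3 ok
  pos 23: y in {0,3,4,5}, choose 3; 3->3 ok
  pos 24: y in {0,3,4,5}, choose 4; 3->4 ok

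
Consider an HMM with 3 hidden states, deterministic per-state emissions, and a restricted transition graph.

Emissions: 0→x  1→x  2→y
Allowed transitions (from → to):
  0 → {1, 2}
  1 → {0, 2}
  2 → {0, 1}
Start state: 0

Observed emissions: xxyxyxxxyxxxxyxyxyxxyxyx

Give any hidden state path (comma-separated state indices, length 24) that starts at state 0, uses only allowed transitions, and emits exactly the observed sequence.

  [0] x  {0,1}  => 0  start
  [1] x  {0,1}  => 1  0->1 ok
  [2] y  {2}  => 2  1->2 ok
  [3] x  {0,1}  => 1  2->1 ok
  [4] y  {2}  => 2  1->2 ok
  [5] x  {0,1}  => 0  2->0 ok
  [6] x  {0,1}  => 1  0->1 ok
  [7] x  {0,1}  => 0  1->0 ok
  [8] y  {2}  => 2  0->2 ok
  [9] x  {0,1}  => 1  2->1 ok
  [10] x  {0,1}  => 0  1->0 ok
  [11] x  {0,1}  => 1  0->1 ok
  [12] x  {0,1}  => 0  1->0 ok
  [13] y  {2}  => 2  0->2 ok
  [14] x  {0,1}  => 0  2->0 ok
  [15] y  {2}  => 2  0->2 ok
  [16] x  {0,1}  => 0  2->0 ok
  [17] y  {2}  => 2  0->2 ok
  [18] x  {0,1}  => 0  2->0 ok
  [19] x  {0,1}  => 1  0->1 ok
  [20] y  {2}  => 2  1->2 ok
  [21] x  {0,1}  => 0  2->0 ok
  [22] y  {2}  => 2  0->2 ok
  [23] x  {0,1}  => 1  2->1 ok

0,1,2,1,2,0,1,0,2,1,0,1,0,2,0,2,0,2,0,1,2,0,2,1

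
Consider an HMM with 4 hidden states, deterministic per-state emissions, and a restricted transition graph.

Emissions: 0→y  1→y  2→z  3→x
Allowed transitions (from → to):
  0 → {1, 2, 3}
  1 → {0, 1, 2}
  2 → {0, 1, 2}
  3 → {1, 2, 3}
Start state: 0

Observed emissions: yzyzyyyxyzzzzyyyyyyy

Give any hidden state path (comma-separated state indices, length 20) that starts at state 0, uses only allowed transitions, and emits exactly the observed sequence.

0,2,1,2,1,1,0,3,1,2,2,2,2,1,1,0,1,1,1,0

  t0 'y' -> {0,1}, take 0 (start)
  t1 'z' -> {2}, take 2 (0->2 ok)
  t2 'y' -> {0,1}, take 1 (2->1 ok)
  t3 'z' -> {2}, take 2 (1->2 ok)
  t4 'y' -> {0,1}, take 1 (2->1 ok)
  t5 'y' -> {0,1}, take 1 (1->1 ok)
  t6 'y' -> {0,1}, take 0 (1->0 ok)
  t7 'x' -> {3}, take 3 (0->3 ok)
  t8 'y' -> {0,1}, take 1 (3->1 ok)
  t9 'z' -> {2}, take 2 (1->2 ok)
  t10 'z' -> {2}, take 2 (2->2 ok)
  t11 'z' -> {2}, take 2 (2->2 ok)
  t12 'z' -> {2}, take 2 (2->2 ok)
  t13 'y' -> {0,1}, take 1 (2->1 ok)
  t14 'y' -> {0,1}, take 1 (1->1 ok)
  t15 'y' -> {0,1}, take 0 (1->0 ok)
  t16 'y' -> {0,1}, take 1 (0->1 ok)
  t17 'y' -> {0,1}, take 1 (1->1 ok)
  t18 'y' -> {0,1}, take 1 (1->1 ok)
  t19 'y' -> {0,1}, take 0 (1->0 ok)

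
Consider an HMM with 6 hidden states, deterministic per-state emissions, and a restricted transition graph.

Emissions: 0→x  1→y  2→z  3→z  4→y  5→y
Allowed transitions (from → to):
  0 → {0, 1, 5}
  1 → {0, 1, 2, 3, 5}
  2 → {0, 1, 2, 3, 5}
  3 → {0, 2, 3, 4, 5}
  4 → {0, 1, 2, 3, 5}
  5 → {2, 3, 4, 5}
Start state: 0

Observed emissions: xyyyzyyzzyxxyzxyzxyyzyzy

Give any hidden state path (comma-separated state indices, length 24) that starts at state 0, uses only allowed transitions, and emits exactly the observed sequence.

0,5,5,4,2,1,1,3,2,1,0,0,1,2,0,1,2,0,1,5,2,5,3,5

  pos 0: x in {0}, choose 0; start
  pos 1: y in {1,4,5}, choose 5; 0->5 ok
  pos 2: y in {1,4,5}, choose 5; 5->5 ok
  pos 3: y in {1,4,5}, choose 4; 5->4 ok
  pos 4: z in {2,3}, choose 2; 4->2 ok
  pos 5: y in {1,4,5}, choose 1; 2->1 ok
  pos 6: y in {1,4,5}, choose 1; 1->1 ok
  pos 7: z in {2,3}, choose 3; 1->3 ok
  pos 8: z in {2,3}, choose 2; 3->2 ok
  pos 9: y in {1,4,5}, choose 1; 2->1 ok
  pos 10: x in {0}, choose 0; 1->0 ok
  pos 11: x in {0}, choose 0; 0->0 ok
  pos 12: y in {1,4,5}, choose 1; 0->1 ok
  pos 13: z in {2,3}, choose 2; 1->2 ok
  pos 14: x in {0}, choose 0; 2->0 ok
  pos 15: y in {1,4,5}, choose 1; 0->1 ok
  pos 16: z in {2,3}, choose 2; 1->2 ok
  pos 17: x in {0}, choose 0; 2->0 ok
  pos 18: y in {1,4,5}, choose 1; 0->1 ok
  pos 19: y in {1,4,5}, choose 5; 1->5 ok
  pos 20: z in {2,3}, choose 2; 5->2 ok
  pos 21: y in {1,4,5}, choose 5; 2->5 ok
  pos 22: z in {2,3}, choose 3; 5->3 ok
  pos 23: y in {1,4,5}, choose 5; 3->5 ok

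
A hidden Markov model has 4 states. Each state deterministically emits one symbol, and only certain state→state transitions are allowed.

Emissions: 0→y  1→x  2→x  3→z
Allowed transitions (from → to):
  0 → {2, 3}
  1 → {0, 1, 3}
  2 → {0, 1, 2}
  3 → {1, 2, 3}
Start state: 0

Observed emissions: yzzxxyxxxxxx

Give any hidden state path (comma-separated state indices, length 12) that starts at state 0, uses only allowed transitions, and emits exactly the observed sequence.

  0: obs=y cand={0} pick 0 [start]
  1: obs=z cand={3} pick 3 [0->3 ok]
  2: obs=z cand={3} pick 3 [3->3 ok]
  3: obs=x cand={1,2} pick 2 [3->2 ok]
  4: obs=x cand={1,2} pick 1 [2->1 ok]
  5: obs=y cand={0} pick 0 [1->0 ok]
  6: obs=x cand={1,2} pick 2 [0->2 ok]
  7: obs=x cand={1,2} pick 2 [2->2 ok]
  8: obs=x cand={1,2} pick 1 [2->1 ok]
  9: obs=x cand={1,2} pick 1 [1->1 ok]
  10: obs=x cand={1,2} pick 1 [1->1 ok]
  11: obs=x cand={1,2} pick 1 [1->1 ok]

0,3,3,2,1,0,2,2,1,1,1,1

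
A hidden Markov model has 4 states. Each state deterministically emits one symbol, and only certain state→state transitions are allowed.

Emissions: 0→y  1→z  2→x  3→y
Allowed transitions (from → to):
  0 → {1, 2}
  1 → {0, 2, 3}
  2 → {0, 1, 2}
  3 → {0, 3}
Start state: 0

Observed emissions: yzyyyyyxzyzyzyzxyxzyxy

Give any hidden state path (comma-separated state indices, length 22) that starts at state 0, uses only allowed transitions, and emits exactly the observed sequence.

  0: obs=y cand={0,3} pick 0 [start]
  1: obs=z cand={1} pick 1 [0->1 ok]
  2: obs=y cand={0,3} pick 3 [1->3 ok]
  3: obs=y cand={0,3} pick 3 [3->3 ok]
  4: obs=y cand={0,3} pick 3 [3->3 ok]
  5: obs=y cand={0,3} pick 3 [3->3 ok]
  6: obs=y cand={0,3} pick 0 [3->0 ok]
  7: obs=x cand={2} pick 2 [0->2 ok]
  8: obs=z cand={1} pick 1 [2->1 ok]
  9: obs=y cand={0,3} pick 0 [1->0 ok]
  10: obs=z cand={1} pick 1 [0->1 ok]
  11: obs=y cand={0,3} pick 0 [1->0 ok]
  12: obs=z cand={1} pick 1 [0->1 ok]
  13: obs=y cand={0,3} pick 0 [1->0 ok]
  14: obs=z cand={1} pick 1 [0->1 ok]
  15: obs=x cand={2} pick 2 [1->2 ok]
  16: obs=y cand={0,3} pick 0 [2->0 ok]
  17: obs=x cand={2} pick 2 [0->2 ok]
  18: obs=z cand={1} pick 1 [2->1 ok]
  19: obs=y cand={0,3} pick 0 [1->0 ok]
  20: obs=x cand={2} pick 2 [0->2 ok]
  21: obs=y cand={0,3} pick 0 [2->0 ok]

0,1,3,3,3,3,0,2,1,0,1,0,1,0,1,2,0,2,1,0,2,0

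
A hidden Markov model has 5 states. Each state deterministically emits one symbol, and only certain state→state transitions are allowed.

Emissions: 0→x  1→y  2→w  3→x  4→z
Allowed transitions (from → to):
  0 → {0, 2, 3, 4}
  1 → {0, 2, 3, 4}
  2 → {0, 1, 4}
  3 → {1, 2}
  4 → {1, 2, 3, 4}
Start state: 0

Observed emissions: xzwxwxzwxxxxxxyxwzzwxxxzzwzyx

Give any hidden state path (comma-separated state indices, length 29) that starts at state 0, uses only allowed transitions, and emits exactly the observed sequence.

  0: obs=x cand={0,3} pick 0 [start]
  1: obs=z cand={4} pick 4 [0->4 ok]
  2: obs=w cand={2} pick 2 [4->2 ok]
  3: obs=x cand={0,3} pick 0 [2->0 ok]
  4: obs=w cand={2} pick 2 [0->2 ok]
  5: obs=x cand={0,3} pick 0 [2->0 ok]
  6: obs=z cand={4} pick 4 [0->4 ok]
  7: obs=w cand={2} pick 2 [4->2 ok]
  8: obs=x cand={0,3} pick 0 [2->0 ok]
  9: obs=x cand={0,3} pick 0 [0->0 ok]
  10: obs=x cand={0,3} pick 0 [0->0 ok]
  11: obs=x cand={0,3} pick 0 [0->0 ok]
  12: obs=x cand={0,3} pick 0 [0->0 ok]
  13: obs=x cand={0,3} pick 3 [0->3 ok]
  14: obs=y cand={1} pick 1 [3->1 ok]
  15: obs=x cand={0,3} pick 3 [1->3 ok]
  16: obs=w cand={2} pick 2 [3->2 ok]
  17: obs=z cand={4} pick 4 [2->4 ok]
  18: obs=z cand={4} pick 4 [4->4 ok]
  19: obs=w cand={2} pick 2 [4->2 ok]
  20: obs=x cand={0,3} pick 0 [2->0 ok]
  21: obs=x cand={0,3} pick 0 [0->0 ok]
  22: obs=x cand={0,3} pick 0 [0->0 ok]
  23: obs=z cand={4} pick 4 [0->4 ok]
  24: obs=z cand={4} pick 4 [4->4 ok]
  25: obs=w cand={2} pick 2 [4->2 ok]
  26: obs=z cand={4} pick 4 [2->4 ok]
  27: obs=y cand={1} pick 1 [4->1 ok]
  28: obs=x cand={0,3} pick 0 [1->0 ok]

0,4,2,0,2,0,4,2,0,0,0,0,0,3,1,3,2,4,4,2,0,0,0,4,4,2,4,1,0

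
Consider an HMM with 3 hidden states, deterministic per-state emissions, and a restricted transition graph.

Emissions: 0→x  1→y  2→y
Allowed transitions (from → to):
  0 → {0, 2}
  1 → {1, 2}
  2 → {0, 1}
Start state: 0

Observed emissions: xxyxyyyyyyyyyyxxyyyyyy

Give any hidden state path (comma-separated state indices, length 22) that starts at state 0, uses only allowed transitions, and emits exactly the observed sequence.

  0: obs=x cand={0} pick 0 [start]
  1: obs=x cand={0} pick 0 [0->0 ok]
  2: obs=y cand={1,2} pick 2 [0->2 ok]
  3: obs=x cand={0} pick 0 [2->0 ok]
  4: obs=y cand={1,2} pick 2 [0->2 ok]
  5: obs=y cand={1,2} pick 1 [2->1 ok]
  6: obs=y cand={1,2} pick 1 [1->1 ok]
  7: obs=y cand={1,2} pick 2 [1->2 ok]
  8: obs=y cand={1,2} pick 1 [2->1 ok]
  9: obs=y cand={1,2} pick 1 [1->1 ok]
  10: obs=y cand={1,2} pick 1 [1->1 ok]
  11: obs=y cand={1,2} pick 1 [1->1 ok]
  12: obs=y cand={1,2} pick 1 [1->1 ok]
  13: obs=y cand={1,2} pick 2 [1->2 ok]
  14: obs=x cand={0} pick 0 [2->0 ok]
  15: obs=x cand={0} pick 0 [0->0 ok]
  16: obs=y cand={1,2} pick 2 [0->2 ok]
  17: obs=y cand={1,2} pick 1 [2->1 ok]
  18: obs=y cand={1,2} pick 2 [1->2 ok]
  19: obs=y cand={1,2} pick 1 [2->1 ok]
  20: obs=y cand={1,2} pick 1 [1->1 ok]
  21: obs=y cand={1,2} pick 2 [1->2 ok]

0,0,2,0,2,1,1,2,1,1,1,1,1,2,0,0,2,1,2,1,1,2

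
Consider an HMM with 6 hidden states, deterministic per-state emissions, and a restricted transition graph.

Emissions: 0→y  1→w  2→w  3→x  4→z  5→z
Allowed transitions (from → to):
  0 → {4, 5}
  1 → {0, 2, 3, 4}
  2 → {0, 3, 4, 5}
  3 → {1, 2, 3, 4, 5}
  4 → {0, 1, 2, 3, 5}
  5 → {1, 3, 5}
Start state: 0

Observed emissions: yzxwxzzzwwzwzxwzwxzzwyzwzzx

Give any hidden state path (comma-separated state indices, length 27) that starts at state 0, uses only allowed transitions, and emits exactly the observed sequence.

  t0 'y' -> {0}, take 0 (start)
  t1 'z' -> {4,5}, take 5 (0->5 ok)
  t2 'x' -> {3}, take 3 (5->3 ok)
  t3 'w' -> {1,2}, take 2 (3->2 ok)
  t4 'x' -> {3}, take 3 (2->3 ok)
  t5 'z' -> {4,5}, take 5 (3->5 ok)
  t6 'z' -> {4,5}, take 5 (5->5 ok)
  t7 'z' -> {4,5}, take 5 (5->5 ok)
  t8 'w' -> {1,2}, take 1 (5->1 ok)
  t9 'w' -> {1,2}, take 2 (1->2 ok)
  t10 'z' -> {4,5}, take 5 (2->5 ok)
  t11 'w' -> {1,2}, take 1 (5->1 ok)
  t12 'z' -> {4,5}, take 4 (1->4 ok)
  t13 'x' -> {3}, take 3 (4->3 ok)
  t14 'w' -> {1,2}, take 2 (3->2 ok)
  t15 'z' -> {4,5}, take 4 (2->4 ok)
  t16 'w' -> {1,2}, take 2 (4->2 ok)
  t17 'x' -> {3}, take 3 (2->3 ok)
  t18 'z' -> {4,5}, take 5 (3->5 ok)
  t19 'z' -> {4,5}, take 5 (5->5 ok)
  t20 'w' -> {1,2}, take 1 (5->1 ok)
  t21 'y' -> {0}, take 0 (1->0 ok)
  t22 'z' -> {4,5}, take 5 (0->5 ok)
  t23 'w' -> {1,2}, take 1 (5->1 ok)
  t24 'z' -> {4,5}, take 4 (1->4 ok)
  t25 'z' -> {4,5}, take 5 (4->5 ok)
  t26 'x' -> {3}, take 3 (5->3 ok)

0,5,3,2,3,5,5,5,1,2,5,1,4,3,2,4,2,3,5,5,1,0,5,1,4,5,3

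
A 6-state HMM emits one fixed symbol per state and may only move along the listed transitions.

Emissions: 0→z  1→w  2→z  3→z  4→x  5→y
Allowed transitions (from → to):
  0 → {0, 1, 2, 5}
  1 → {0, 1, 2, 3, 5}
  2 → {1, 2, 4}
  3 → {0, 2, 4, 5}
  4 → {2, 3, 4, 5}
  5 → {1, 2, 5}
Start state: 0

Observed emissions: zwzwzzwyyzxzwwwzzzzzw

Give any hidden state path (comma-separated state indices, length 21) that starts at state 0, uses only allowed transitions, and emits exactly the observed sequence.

  t0 'z' -> {0,2,3}, take 0 (start)
  t1 'w' -> {1}, take 1 (0->1 ok)
  t2 'z' -> {0,2,3}, take 2 (1->2 ok)
  t3 'w' -> {1}, take 1 (2->1 ok)
  t4 'z' -> {0,2,3}, take 2 (1->2 ok)
  t5 'z' -> {0,2,3}, take 2 (2->2 ok)
  t6 'w' -> {1}, take 1 (2->1 ok)
  t7 'y' -> {5}, take 5 (1->5 ok)
  t8 'y' -> {5}, take 5 (5->5 ok)
  t9 'z' -> {0,2,3}, take 2 (5->2 ok)
  t10 'x' -> {4}, take 4 (2->4 ok)
  t11 'z' -> {0,2,3}, take 2 (4->2 ok)
  t12 'w' -> {1}, take 1 (2->1 ok)
  t13 'w' -> {1}, take 1 (1->1 ok)
  t14 'w' -> {1}, take 1 (1->1 ok)
  t15 'z' -> {0,2,3}, take 3 (1->3 ok)
  t16 'z' -> {0,2,3}, take 0 (3->0 ok)
  t17 'z' -> {0,2,3}, take 0 (0->0 ok)
  t18 'z' -> {0,2,3}, take 2 (0->2 ok)
  t19 'z' -> {0,2,3}, take 2 (2->2 ok)
  t20 'w' -> {1}, take 1 (2->1 ok)

0,1,2,1,2,2,1,5,5,2,4,2,1,1,1,3,0,0,2,2,1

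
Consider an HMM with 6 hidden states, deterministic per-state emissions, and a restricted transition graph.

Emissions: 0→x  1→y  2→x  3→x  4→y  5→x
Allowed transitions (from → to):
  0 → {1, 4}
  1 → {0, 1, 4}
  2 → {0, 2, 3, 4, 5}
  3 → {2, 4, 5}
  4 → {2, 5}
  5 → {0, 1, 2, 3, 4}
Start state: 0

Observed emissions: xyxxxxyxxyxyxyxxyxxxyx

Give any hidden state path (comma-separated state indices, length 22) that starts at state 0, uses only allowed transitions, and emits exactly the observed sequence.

0,4,5,2,3,2,4,2,0,1,0,4,5,4,2,0,4,2,2,5,4,5

  0: obs=x cand={0,2,3,5} pick 0 [start]
  1: obs=y cand={1,4} pick 4 [0->4 ok]
  2: obs=x cand={0,2,3,5} pick 5 [4->5 ok]
  3: obs=x cand={0,2,3,5} pick 2 [5->2 ok]
  4: obs=x cand={0,2,3,5} pick 3 [2->3 ok]
  5: obs=x cand={0,2,3,5} pick 2 [3->2 ok]
  6: obs=y cand={1,4} pick 4 [2->4 ok]
  7: obs=x cand={0,2,3,5} pick 2 [4->2 ok]
  8: obs=x cand={0,2,3,5} pick 0 [2->0 ok]
  9: obs=y cand={1,4} pick 1 [0->1 ok]
  10: obs=x cand={0,2,3,5} pick 0 [1->0 ok]
  11: obs=y cand={1,4} pick 4 [0->4 ok]
  12: obs=x cand={0,2,3,5} pick 5 [4->5 ok]
  13: obs=y cand={1,4} pick 4 [5->4 ok]
  14: obs=x cand={0,2,3,5} pick 2 [4->2 ok]
  15: obs=x cand={0,2,3,5} pick 0 [2->0 ok]
  16: obs=y cand={1,4} pick 4 [0->4 ok]
  17: obs=x cand={0,2,3,5} pick 2 [4->2 ok]
  18: obs=x cand={0,2,3,5} pick 2 [2->2 ok]
  19: obs=x cand={0,2,3,5} pick 5 [2->5 ok]
  20: obs=y cand={1,4} pick 4 [5->4 ok]
  21: obs=x cand={0,2,3,5} pick 5 [4->5 ok]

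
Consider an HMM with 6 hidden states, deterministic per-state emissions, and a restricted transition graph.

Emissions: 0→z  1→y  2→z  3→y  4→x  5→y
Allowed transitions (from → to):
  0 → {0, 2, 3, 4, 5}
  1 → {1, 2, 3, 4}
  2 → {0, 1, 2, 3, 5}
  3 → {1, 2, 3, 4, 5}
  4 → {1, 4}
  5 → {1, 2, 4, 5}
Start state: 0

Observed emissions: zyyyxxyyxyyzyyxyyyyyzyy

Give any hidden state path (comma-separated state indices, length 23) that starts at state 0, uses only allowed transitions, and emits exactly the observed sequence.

  t0 'z' -> {0,2}, take 0 (start)
  t1 'y' -> {1,3,5}, take 5 (0->5 ok)
  t2 'y' -> {1,3,5}, take 1 (5->1 ok)
  t3 'y' -> {1,3,5}, take 1 (1->1 ok)
  t4 'x' -> {4}, take 4 (1->4 ok)
  t5 'x' -> {4}, take 4 (4->4 ok)
  t6 'y' -> {1,3,5}, take 1 (4->1 ok)
  t7 'y' -> {1,3,5}, take 1 (1->1 ok)
  t8 'x' -> {4}, take 4 (1->4 ok)
  t9 'y' -> {1,3,5}, take 1 (4->1 ok)
  t10 'y' -> {1,3,5}, take 3 (1->3 ok)
  t11 'z' -> {0,2}, take 2 (3->2 ok)
  t12 'y' -> {1,3,5}, take 3 (2->3 ok)
  t13 'y' -> {1,3,5}, take 3 (3->3 ok)
  t14 'x' -> {4}, take 4 (3->4 ok)
  t15 'y' -> {1,3,5}, take 1 (4->1 ok)
  t16 'y' -> {1,3,5}, take 1 (1->1 ok)
  t17 'y' -> {1,3,5}, take 3 (1->3 ok)
  t18 'y' -> {1,3,5}, take 3 (3->3 ok)
  t19 'y' -> {1,3,5}, take 5 (3->5 ok)
  t20 'z' -> {0,2}, take 2 (5->2 ok)
  t21 'y' -> {1,3,5}, take 5 (2->5 ok)
  t22 'y' -> {1,3,5}, take 5 (5->5 ok)

0,5,1,1,4,4,1,1,4,1,3,2,3,3,4,1,1,3,3,5,2,5,5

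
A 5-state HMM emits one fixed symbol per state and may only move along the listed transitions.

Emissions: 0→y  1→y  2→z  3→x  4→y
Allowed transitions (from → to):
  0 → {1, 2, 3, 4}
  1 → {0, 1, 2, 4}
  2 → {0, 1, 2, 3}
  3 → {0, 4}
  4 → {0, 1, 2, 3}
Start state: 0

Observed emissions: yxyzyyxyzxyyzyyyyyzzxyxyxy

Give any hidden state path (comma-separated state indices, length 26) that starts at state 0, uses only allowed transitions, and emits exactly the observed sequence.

  [0] y  {0,1,4}  => 0  start
  [1] x  {3}  => 3  0->3 ok
  [2] y  {0,1,4}  => 0  3->0 ok
  [3] z  {2}  => 2  0->2 ok
  [4] y  {0,1,4}  => 1  2->1 ok
  [5] y  {0,1,4}  => 4  1->4 ok
  [6] x  {3}  => 3  4->3 ok
  [7] y  {0,1,4}  => 4  3->4 ok
  [8] z  {2}  => 2  4->2 ok
  [9] x  {3}  => 3  2->3 ok
  [10] y  {0,1,4}  => 4  3->4 ok
  [11] y  {0,1,4}  => 1  4->1 ok
  [12] z  {2}  => 2  1->2 ok
  [13] y  {0,1,4}  => 1  2->1 ok
  [14] y  {0,1,4}  => 1  1->1 ok
  [15] y  {0,1,4}  => 1  1->1 ok
  [16] y  {0,1,4}  => 1  1->1 ok
  [17] y  {0,1,4}  => 1  1->1 ok
  [18] z  {2}  => 2  1->2 ok
  [19] z  {2}  => 2  2->2 ok
  [20] x  {3}  => 3  2->3 ok
  [21] y  {0,1,4}  => 4  3->4 ok
  [22] x  {3}  => 3  4->3 ok
  [23] y  {0,1,4}  => 0  3->0 ok
  [24] x  {3}  => 3  0->3 ok
  [25] y  {0,1,4}  => 4  3->4 ok

0,3,0,2,1,4,3,4,2,3,4,1,2,1,1,1,1,1,2,2,3,4,3,0,3,4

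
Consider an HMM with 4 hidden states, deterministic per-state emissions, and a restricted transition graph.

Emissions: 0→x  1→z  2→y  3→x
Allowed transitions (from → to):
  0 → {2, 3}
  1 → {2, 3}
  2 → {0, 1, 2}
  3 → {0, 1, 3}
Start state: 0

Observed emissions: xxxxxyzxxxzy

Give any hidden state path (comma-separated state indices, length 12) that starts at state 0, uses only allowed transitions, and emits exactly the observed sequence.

0,3,3,3,0,2,1,3,3,3,1,2

  [0] x  {0,3}  => 0  start
  [1] x  {0,3}  => 3  0->3 ok
  [2] x  {0,3}  => 3  3->3 ok
  [3] x  {0,3}  => 3  3->3 ok
  [4] x  {0,3}  => 0  3->0 ok
  [5] y  {2}  => 2  0->2 ok
  [6] z  {1}  => 1  2->1 ok
  [7] x  {0,3}  => 3  1->3 ok
  [8] x  {0,3}  => 3  3->3 ok
  [9] x  {0,3}  => 3  3->3 ok
  [10] z  {1}  => 1  3->1 ok
  [11] y  {2}  => 2  1->2 ok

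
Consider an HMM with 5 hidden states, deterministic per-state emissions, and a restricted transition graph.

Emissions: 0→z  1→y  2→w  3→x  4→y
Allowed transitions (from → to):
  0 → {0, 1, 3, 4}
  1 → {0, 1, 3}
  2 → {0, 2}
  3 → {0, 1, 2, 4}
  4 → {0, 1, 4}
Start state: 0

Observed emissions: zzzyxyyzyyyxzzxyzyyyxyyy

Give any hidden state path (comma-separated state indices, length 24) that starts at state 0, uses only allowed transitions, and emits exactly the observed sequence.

  pos 0: z in {0}, choose 0; start
  pos 1: z in {0}, choose 0; 0->0 ok
  pos 2: z in {0}, choose 0; 0->0 ok
  pos 3: y in {1,4}, choose 1; 0->1 ok
  pos 4: x in {3}, choose 3; 1->3 ok
  pos 5: y in {1,4}, choose 4; 3->4 ok
  pos 6: y in {1,4}, choose 4; 4->4 ok
  pos 7: z in {0}, choose 0; 4->0 ok
  pos 8: y in {1,4}, choose 4; 0->4 ok
  pos 9: y in {1,4}, choose 4; 4->4 ok
  pos 10: y in {1,4}, choose 1; 4->1 ok
  pos 11: x in {3}, choose 3; 1->3 ok
  pos 12: z in {0}, choose 0; 3->0 ok
  pos 13: z in {0}, choose 0; 0->0 ok
  pos 14: x in {3}, choose 3; 0->3 ok
  pos 15: y in {1,4}, choose 4; 3->4 ok
  pos 16: z in {0}, choose 0; 4->0 ok
  pos 17: y in {1,4}, choose 4; 0->4 ok
  pos 18: y in {1,4}, choose 4; 4->4 ok
  pos 19: y in {1,4}, choose 1; 4->1 ok
  pos 20: x in {3}, choose 3; 1->3 ok
  pos 21: y in {1,4}, choose 4; 3->4 ok
  pos 22: y in {1,4}, choose 4; 4->4 ok
  pos 23: y in {1,4}, choose 4; 4->4 ok

0,0,0,1,3,4,4,0,4,4,1,3,0,0,3,4,0,4,4,1,3,4,4,4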